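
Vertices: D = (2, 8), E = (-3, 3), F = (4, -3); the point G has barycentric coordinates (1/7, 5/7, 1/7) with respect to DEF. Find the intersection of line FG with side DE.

Line FG meets DE where the F-coordinate vanishes; zeroing G's F-weight and renormalizing leaves D, E-weights 1/7 : 5/7 → (1/6, 5/6).
So H = (1/6)·D + (5/6)·E = (-13/6, 23/6).

(-13/6, 23/6)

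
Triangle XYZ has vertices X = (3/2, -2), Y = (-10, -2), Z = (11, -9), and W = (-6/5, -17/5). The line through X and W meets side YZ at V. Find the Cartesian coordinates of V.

Barycentric coordinates of W with respect to XYZ: (2/5, 2/5, 1/5).
On side YZ the X-coordinate is zero; dropping W's X-weight 2/5 and renormalizing the remaining 2/5 : 1/5 gives weights 2/3, 1/3 on Y, Z.
V = (2/3)·(-10, -2) + (1/3)·(11, -9) = (-3, -13/3).

(-3, -13/3)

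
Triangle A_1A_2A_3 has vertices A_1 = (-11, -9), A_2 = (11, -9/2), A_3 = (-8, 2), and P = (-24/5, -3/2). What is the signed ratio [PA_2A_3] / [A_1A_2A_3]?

1/5

[A_1A_2A_3] = ½·((-11)·(-9/2−2) + 11·(2−(-9)) + (-8)·(-9−(-9/2))) = ½·(143/2 + 121 + 36) = 457/4.
[PA_2A_3] = ½·((-24/5)·(-9/2−2) + 11·(2−(-3/2)) + (-8)·(-3/2−(-9/2))) = ½·(156/5 + 77/2 − 24) = 457/20, so the ratio is (457/20)/(457/4) = 1/5.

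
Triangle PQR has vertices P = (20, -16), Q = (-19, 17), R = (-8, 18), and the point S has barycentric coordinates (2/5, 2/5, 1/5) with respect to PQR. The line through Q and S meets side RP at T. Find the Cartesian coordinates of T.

(32/3, -14/3)

Line QS meets RP where the Q-coordinate vanishes; zeroing S's Q-weight and renormalizing leaves R, P-weights 1/5 : 2/5 → (1/3, 2/3).
So T = (1/3)·R + (2/3)·P = (32/3, -14/3).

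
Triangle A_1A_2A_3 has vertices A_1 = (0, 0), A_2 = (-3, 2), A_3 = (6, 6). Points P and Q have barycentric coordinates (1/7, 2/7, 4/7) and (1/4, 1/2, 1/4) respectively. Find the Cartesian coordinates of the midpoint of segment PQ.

Barycentric coordinates of the midpoint are the average: (11/56, 11/28, 23/56).
Converting: (11/56)·A_1 + (11/28)·A_2 + (23/56)·A_3 = (9/7, 13/4).

(9/7, 13/4)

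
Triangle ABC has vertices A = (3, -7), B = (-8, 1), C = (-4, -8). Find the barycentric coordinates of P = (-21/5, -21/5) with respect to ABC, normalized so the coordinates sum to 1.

(1/5, 2/5, 2/5)

Signed area of the reference triangle: [ABC] = ½·(3·(1−(-8)) + (-8)·(-8−(-7)) + (-4)·(-7−1)) = ½·(27 + 8 + 32) = 67/2.
[PBC] = ½·((-21/5)·(1−(-8)) + (-8)·(-8−(-21/5)) + (-4)·(-21/5−1)) = ½·(-189/5 + 152/5 + 104/5) = 67/10, so the A-coordinate is (67/10)/(67/2) = 1/5.
[APC] = ½·(3·(-21/5−(-8)) + (-21/5)·(-8−(-7)) + (-4)·(-7−(-21/5))) = ½·(57/5 + 21/5 + 56/5) = 67/5, so the B-coordinate is 2/5.
[ABP] = ½·(3·(1−(-21/5)) + (-8)·(-21/5−(-7)) + (-21/5)·(-7−1)) = ½·(78/5 − 112/5 + 168/5) = 67/5, so the C-coordinate is 2/5.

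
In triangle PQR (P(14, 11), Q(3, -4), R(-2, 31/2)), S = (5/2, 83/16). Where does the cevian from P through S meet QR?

(6/7, 61/14)

Barycentric coordinates of S with respect to PQR: (1/8, 1/2, 3/8).
On side QR the P-coordinate is zero; dropping S's P-weight 1/8 and renormalizing the remaining 1/2 : 3/8 gives weights 4/7, 3/7 on Q, R.
T = (4/7)·(3, -4) + (3/7)·(-2, 31/2) = (6/7, 61/14).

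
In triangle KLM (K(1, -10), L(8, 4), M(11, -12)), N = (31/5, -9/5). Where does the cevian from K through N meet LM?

(59/7, 12/7)

Barycentric coordinates of N with respect to KLM: (3/10, 3/5, 1/10).
On side LM the K-coordinate is zero; dropping N's K-weight 3/10 and renormalizing the remaining 3/5 : 1/10 gives weights 6/7, 1/7 on L, M.
J = (6/7)·(8, 4) + (1/7)·(11, -12) = (59/7, 12/7).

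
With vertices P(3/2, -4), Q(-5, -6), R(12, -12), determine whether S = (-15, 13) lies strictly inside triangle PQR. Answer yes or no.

Barycentric coordinates of S: (263/73, -93/146, -287/146).
The three coordinates are positive, negative, negative; a point is interior exactly when all three are positive.

no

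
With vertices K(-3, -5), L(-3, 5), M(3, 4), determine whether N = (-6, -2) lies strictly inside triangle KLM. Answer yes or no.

Barycentric coordinates of N: (3/4, 3/4, -1/2).
The three coordinates are positive, positive, negative; a point is interior exactly when all three are positive.

no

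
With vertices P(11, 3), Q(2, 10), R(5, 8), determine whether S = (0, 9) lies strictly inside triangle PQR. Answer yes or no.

no

Barycentric coordinates of S: (7/3, 19/3, -23/3).
The three coordinates are positive, positive, negative; a point is interior exactly when all three are positive.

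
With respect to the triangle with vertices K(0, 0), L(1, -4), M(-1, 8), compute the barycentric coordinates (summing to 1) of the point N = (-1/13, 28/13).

(2/13, 5/13, 6/13)

Signed area of the reference triangle: [KLM] = ½·(0·(-4−8) + 1·(8−0) + (-1)·(0−(-4))) = ½·(0 + 8 − 4) = 2.
[NLM] = ½·((-1/13)·(-4−8) + 1·(8−(28/13)) + (-1)·(28/13−(-4))) = ½·(12/13 + 76/13 − 80/13) = 4/13, so the K-coordinate is (4/13)/2 = 2/13.
[KNM] = ½·(0·(28/13−8) + (-1/13)·(8−0) + (-1)·(0−(28/13))) = ½·(0 − 8/13 + 28/13) = 10/13, so the L-coordinate is 5/13.
[KLN] = ½·(0·(-4−(28/13)) + 1·(28/13−0) + (-1/13)·(0−(-4))) = ½·(0 + 28/13 − 4/13) = 12/13, so the M-coordinate is 6/13.
Check: 2/13 + 5/13 + 6/13 = 1.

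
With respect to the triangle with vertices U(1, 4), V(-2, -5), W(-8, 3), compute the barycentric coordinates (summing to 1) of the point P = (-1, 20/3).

(1, -1/3, 1/3)

Signed area of the reference triangle: [UVW] = ½·(1·(-5−3) + (-2)·(3−4) + (-8)·(4−(-5))) = ½·(-8 + 2 − 72) = -39.
[PVW] = ½·((-1)·(-5−3) + (-2)·(3−(20/3)) + (-8)·(20/3−(-5))) = ½·(8 + 22/3 − 280/3) = -39, so the U-coordinate is (-39)/(-39) = 1.
[UPW] = ½·(1·(20/3−3) + (-1)·(3−4) + (-8)·(4−(20/3))) = ½·(11/3 + 1 + 64/3) = 13, so the V-coordinate is -1/3.
[UVP] = ½·(1·(-5−(20/3)) + (-2)·(20/3−4) + (-1)·(4−(-5))) = ½·(-35/3 − 16/3 − 9) = -13, so the W-coordinate is 1/3.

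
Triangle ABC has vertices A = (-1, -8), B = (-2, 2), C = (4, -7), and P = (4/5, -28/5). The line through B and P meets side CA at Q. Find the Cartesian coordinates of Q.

(3/2, -15/2)

Barycentric coordinates of P with respect to ABC: (2/5, 1/5, 2/5).
On side CA the B-coordinate is zero; dropping P's B-weight 1/5 and renormalizing the remaining 2/5 : 2/5 gives weights 1/2, 1/2 on C, A.
Q = (1/2)·(4, -7) + (1/2)·(-1, -8) = (3/2, -15/2).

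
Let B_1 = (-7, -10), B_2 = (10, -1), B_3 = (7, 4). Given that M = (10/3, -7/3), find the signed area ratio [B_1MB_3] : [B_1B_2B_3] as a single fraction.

[B_1B_2B_3] = ½·((-7)·(-1−4) + 10·(4−(-10)) + 7·(-10−(-1))) = ½·(35 + 140 − 63) = 56.
[B_1MB_3] = ½·((-7)·(-7/3−4) + (10/3)·(4−(-10)) + 7·(-10−(-7/3))) = ½·(133/3 + 140/3 − 161/3) = 56/3, so the ratio is (56/3)/56 = 1/3.

1/3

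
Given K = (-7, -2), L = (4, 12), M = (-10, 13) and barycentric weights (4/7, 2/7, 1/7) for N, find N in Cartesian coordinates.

(-30/7, 29/7)

N = (4/7)·K + (2/7)·L + (1/7)·M.
x-coordinate: (4/7)·(-7) + (2/7)·4 + (1/7)·(-10) = -30/7.
y-coordinate: (4/7)·(-2) + (2/7)·12 + (1/7)·13 = 29/7.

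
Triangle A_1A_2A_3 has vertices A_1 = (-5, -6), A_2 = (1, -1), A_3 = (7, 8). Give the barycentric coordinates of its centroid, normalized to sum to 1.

(1/3, 1/3, 1/3)

The centroid is the average of the vertices, so each weight is 1/3.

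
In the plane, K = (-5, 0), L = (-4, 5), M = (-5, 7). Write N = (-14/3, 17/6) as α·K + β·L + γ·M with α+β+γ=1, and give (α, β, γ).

(1/2, 1/3, 1/6)

Signed area of the reference triangle: [KLM] = ½·((-5)·(5−7) + (-4)·(7−0) + (-5)·(0−5)) = ½·(10 − 28 + 25) = 7/2.
[NLM] = ½·((-14/3)·(5−7) + (-4)·(7−(17/6)) + (-5)·(17/6−5)) = ½·(28/3 − 50/3 + 65/6) = 7/4, so the K-coordinate is (7/4)/(7/2) = 1/2.
[KNM] = ½·((-5)·(17/6−7) + (-14/3)·(7−0) + (-5)·(0−(17/6))) = ½·(125/6 − 98/3 + 85/6) = 7/6, so the L-coordinate is 1/3.
[KLN] = ½·((-5)·(5−(17/6)) + (-4)·(17/6−0) + (-14/3)·(0−5)) = ½·(-65/6 − 34/3 + 70/3) = 7/12, so the M-coordinate is 1/6.
Check: 1/2 + 1/3 + 1/6 = 1.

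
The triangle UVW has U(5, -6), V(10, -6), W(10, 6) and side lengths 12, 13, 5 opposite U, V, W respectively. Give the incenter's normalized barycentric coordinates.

The incenter has barycentric coordinates proportional to the opposite side lengths: (12 : 13 : 5).
Normalizing by 12+13+5 = 30 gives (2/5, 13/30, 1/6).

(2/5, 13/30, 1/6)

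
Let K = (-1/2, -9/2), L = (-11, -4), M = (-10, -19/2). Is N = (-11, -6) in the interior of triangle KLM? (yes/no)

no

Barycentric coordinates of N: (-8/229, 153/229, 84/229).
The three coordinates are negative, positive, positive; a point is interior exactly when all three are positive.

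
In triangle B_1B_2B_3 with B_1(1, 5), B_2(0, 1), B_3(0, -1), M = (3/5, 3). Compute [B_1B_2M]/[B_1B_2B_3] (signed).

1/5

[B_1B_2B_3] = ½·(1·(1−(-1)) + 0·(-1−5) + 0·(5−1)) = ½·(2 + 0 + 0) = 1.
[B_1B_2M] = ½·(1·(1−3) + 0·(3−5) + (3/5)·(5−1)) = ½·(-2 + 0 + 12/5) = 1/5, so the ratio is (1/5)/1 = 1/5.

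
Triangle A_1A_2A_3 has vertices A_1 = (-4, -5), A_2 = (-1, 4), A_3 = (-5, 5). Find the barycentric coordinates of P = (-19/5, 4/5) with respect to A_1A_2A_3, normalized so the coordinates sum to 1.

(2/5, 1/5, 2/5)

Signed area of the reference triangle: [A_1A_2A_3] = ½·((-4)·(4−5) + (-1)·(5−(-5)) + (-5)·(-5−4)) = ½·(4 − 10 + 45) = 39/2.
[PA_2A_3] = ½·((-19/5)·(4−5) + (-1)·(5−(4/5)) + (-5)·(4/5−4)) = ½·(19/5 − 21/5 + 16) = 39/5, so the A_1-coordinate is (39/5)/(39/2) = 2/5.
[A_1PA_3] = ½·((-4)·(4/5−5) + (-19/5)·(5−(-5)) + (-5)·(-5−(4/5))) = ½·(84/5 − 38 + 29) = 39/10, so the A_2-coordinate is 1/5.
[A_1A_2P] = ½·((-4)·(4−(4/5)) + (-1)·(4/5−(-5)) + (-19/5)·(-5−4)) = ½·(-64/5 − 29/5 + 171/5) = 39/5, so the A_3-coordinate is 2/5.
Check: 2/5 + 1/5 + 2/5 = 1.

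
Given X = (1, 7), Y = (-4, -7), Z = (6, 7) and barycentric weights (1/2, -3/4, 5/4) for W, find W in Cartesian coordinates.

(11, 35/2)

W = (1/2)·X + (-3/4)·Y + (5/4)·Z.
x-coordinate: (1/2)·1 + (-3/4)·(-4) + (5/4)·6 = 11.
y-coordinate: (1/2)·7 + (-3/4)·(-7) + (5/4)·7 = 35/2.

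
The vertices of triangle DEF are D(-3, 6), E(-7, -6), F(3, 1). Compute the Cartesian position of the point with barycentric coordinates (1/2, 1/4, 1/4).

(-5/2, 7/4)

G = (1/2)·D + (1/4)·E + (1/4)·F.
x-coordinate: (1/2)·(-3) + (1/4)·(-7) + (1/4)·3 = -5/2.
y-coordinate: (1/2)·6 + (1/4)·(-6) + (1/4)·1 = 7/4.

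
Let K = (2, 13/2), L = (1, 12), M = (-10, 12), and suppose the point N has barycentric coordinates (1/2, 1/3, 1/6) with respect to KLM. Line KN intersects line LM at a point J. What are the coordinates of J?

Line KN meets LM where the K-coordinate vanishes; zeroing N's K-weight and renormalizing leaves L, M-weights 1/3 : 1/6 → (2/3, 1/3).
So J = (2/3)·L + (1/3)·M = (-8/3, 12).

(-8/3, 12)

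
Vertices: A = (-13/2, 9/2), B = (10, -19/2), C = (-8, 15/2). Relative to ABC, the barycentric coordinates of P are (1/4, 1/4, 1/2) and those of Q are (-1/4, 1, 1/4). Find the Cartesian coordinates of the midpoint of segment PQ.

(13/4, -25/8)

Barycentric coordinates of the midpoint are the average: (0, 5/8, 3/8).
Converting: 0·A + (5/8)·B + (3/8)·C = (13/4, -25/8).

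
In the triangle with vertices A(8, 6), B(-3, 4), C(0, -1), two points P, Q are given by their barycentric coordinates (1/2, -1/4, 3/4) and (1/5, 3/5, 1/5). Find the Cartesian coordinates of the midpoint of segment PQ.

Barycentric coordinates of the midpoint are the average: (7/20, 7/40, 19/40).
Converting: (7/20)·A + (7/40)·B + (19/40)·C = (91/40, 93/40).

(91/40, 93/40)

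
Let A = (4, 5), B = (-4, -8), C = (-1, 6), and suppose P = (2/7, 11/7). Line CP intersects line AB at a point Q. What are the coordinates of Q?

(4/5, -1/5)

Barycentric coordinates of P with respect to ABC: (3/7, 2/7, 2/7).
On side AB the C-coordinate is zero; dropping P's C-weight 2/7 and renormalizing the remaining 3/7 : 2/7 gives weights 3/5, 2/5 on A, B.
Q = (3/5)·(4, 5) + (2/5)·(-4, -8) = (4/5, -1/5).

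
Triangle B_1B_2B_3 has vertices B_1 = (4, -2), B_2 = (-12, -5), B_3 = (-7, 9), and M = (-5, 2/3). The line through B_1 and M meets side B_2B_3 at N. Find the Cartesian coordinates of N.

(-19/2, 2)

Barycentric coordinates of M with respect to B_1B_2B_3: (1/3, 1/3, 1/3).
On side B_2B_3 the B_1-coordinate is zero; dropping M's B_1-weight 1/3 and renormalizing the remaining 1/3 : 1/3 gives weights 1/2, 1/2 on B_2, B_3.
N = (1/2)·(-12, -5) + (1/2)·(-7, 9) = (-19/2, 2).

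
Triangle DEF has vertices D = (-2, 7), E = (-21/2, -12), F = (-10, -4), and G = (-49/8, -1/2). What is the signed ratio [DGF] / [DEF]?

[DEF] = ½·((-2)·(-12−(-4)) + (-21/2)·(-4−7) + (-10)·(7−(-12))) = ½·(16 + 231/2 − 190) = -117/4.
[DGF] = ½·((-2)·(-1/2−(-4)) + (-49/8)·(-4−7) + (-10)·(7−(-1/2))) = ½·(-7 + 539/8 − 75) = -117/16, so the ratio is (-117/16)/(-117/4) = 1/4.

1/4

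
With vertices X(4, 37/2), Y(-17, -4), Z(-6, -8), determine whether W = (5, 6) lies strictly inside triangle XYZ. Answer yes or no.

Barycentric coordinates of W: (132/221, -101/221, 190/221).
The three coordinates are positive, negative, positive; a point is interior exactly when all three are positive.

no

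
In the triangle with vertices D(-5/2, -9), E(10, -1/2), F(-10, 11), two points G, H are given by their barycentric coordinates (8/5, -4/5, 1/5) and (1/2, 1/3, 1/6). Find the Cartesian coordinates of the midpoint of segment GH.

Barycentric coordinates of the midpoint are the average: (21/20, -7/30, 11/60).
Converting: (21/20)·D + (-7/30)·E + (11/60)·F = (-163/24, -439/60).

(-163/24, -439/60)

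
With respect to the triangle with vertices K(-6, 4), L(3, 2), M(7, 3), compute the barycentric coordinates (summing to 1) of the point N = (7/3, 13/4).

Signed area of the reference triangle: [KLM] = ½·((-6)·(2−3) + 3·(3−4) + 7·(4−2)) = ½·(6 − 3 + 14) = 17/2.
[NLM] = ½·((7/3)·(2−3) + 3·(3−(13/4)) + 7·(13/4−2)) = ½·(-7/3 − 3/4 + 35/4) = 17/6, so the K-coordinate is (17/6)/(17/2) = 1/3.
[KNM] = ½·((-6)·(13/4−3) + (7/3)·(3−4) + 7·(4−(13/4))) = ½·(-3/2 − 7/3 + 21/4) = 17/24, so the L-coordinate is 1/12.
[KLN] = ½·((-6)·(2−(13/4)) + 3·(13/4−4) + (7/3)·(4−2)) = ½·(15/2 − 9/4 + 14/3) = 119/24, so the M-coordinate is 7/12.

(1/3, 1/12, 7/12)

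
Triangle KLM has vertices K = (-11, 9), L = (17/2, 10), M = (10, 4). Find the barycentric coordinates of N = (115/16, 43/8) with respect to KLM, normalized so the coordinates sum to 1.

Signed area of the reference triangle: [KLM] = ½·((-11)·(10−4) + (17/2)·(4−9) + 10·(9−10)) = ½·(-66 − 85/2 − 10) = -237/4.
[NLM] = ½·((115/16)·(10−4) + (17/2)·(4−(43/8)) + 10·(43/8−10)) = ½·(345/8 − 187/16 − 185/4) = -237/32, so the K-coordinate is (-237/32)/(-237/4) = 1/8.
[KNM] = ½·((-11)·(43/8−4) + (115/16)·(4−9) + 10·(9−(43/8))) = ½·(-121/8 − 575/16 + 145/4) = -237/32, so the L-coordinate is 1/8.
[KLN] = ½·((-11)·(10−(43/8)) + (17/2)·(43/8−9) + (115/16)·(9−10)) = ½·(-407/8 − 493/16 − 115/16) = -711/16, so the M-coordinate is 3/4.

(1/8, 1/8, 3/4)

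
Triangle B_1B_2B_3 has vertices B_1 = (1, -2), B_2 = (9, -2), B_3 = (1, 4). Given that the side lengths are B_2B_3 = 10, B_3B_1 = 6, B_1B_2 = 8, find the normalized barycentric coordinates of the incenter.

The incenter has barycentric coordinates proportional to the opposite side lengths: (10 : 6 : 8).
Normalizing by 10+6+8 = 24 gives (5/12, 1/4, 1/3).

(5/12, 1/4, 1/3)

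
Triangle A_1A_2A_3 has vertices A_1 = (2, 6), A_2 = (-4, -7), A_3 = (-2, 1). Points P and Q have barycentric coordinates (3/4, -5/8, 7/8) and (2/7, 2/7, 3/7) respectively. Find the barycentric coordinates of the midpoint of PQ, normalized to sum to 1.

(29/56, -19/112, 73/112)

Since both coordinate triples sum to 1, the midpoint's barycentrics are the componentwise average.
(3/4+2/7)/2 = 29/56; similarly -19/112 and 73/112.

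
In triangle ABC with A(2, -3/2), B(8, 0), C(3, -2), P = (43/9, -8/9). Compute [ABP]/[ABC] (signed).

[ABC] = ½·(2·(0−(-2)) + 8·(-2−(-3/2)) + 3·(-3/2−0)) = ½·(4 − 4 − 9/2) = -9/4.
[ABP] = ½·(2·(0−(-8/9)) + 8·(-8/9−(-3/2)) + (43/9)·(-3/2−0)) = ½·(16/9 + 44/9 − 43/6) = -1/4, so the ratio is (-1/4)/(-9/4) = 1/9.

1/9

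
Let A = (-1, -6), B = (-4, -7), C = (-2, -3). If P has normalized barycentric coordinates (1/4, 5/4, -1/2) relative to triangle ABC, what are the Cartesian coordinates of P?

P = (1/4)·A + (5/4)·B + (-1/2)·C.
x-coordinate: (1/4)·(-1) + (5/4)·(-4) + (-1/2)·(-2) = -17/4.
y-coordinate: (1/4)·(-6) + (5/4)·(-7) + (-1/2)·(-3) = -35/4.

(-17/4, -35/4)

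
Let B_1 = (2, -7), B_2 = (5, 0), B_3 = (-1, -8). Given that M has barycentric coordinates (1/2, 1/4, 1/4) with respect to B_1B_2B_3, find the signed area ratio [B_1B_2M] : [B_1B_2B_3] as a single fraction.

The signed ratio [B_1B_2M]/[B_1B_2B_3] equals the barycentric coordinate of M at vertex B_3, which is 1/4.

1/4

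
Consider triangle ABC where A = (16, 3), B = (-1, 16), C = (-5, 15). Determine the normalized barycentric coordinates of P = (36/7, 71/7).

(3/7, 2/7, 2/7)

Signed area of the reference triangle: [ABC] = ½·(16·(16−15) + (-1)·(15−3) + (-5)·(3−16)) = ½·(16 − 12 + 65) = 69/2.
[PBC] = ½·((36/7)·(16−15) + (-1)·(15−(71/7)) + (-5)·(71/7−16)) = ½·(36/7 − 34/7 + 205/7) = 207/14, so the A-coordinate is (207/14)/(69/2) = 3/7.
[APC] = ½·(16·(71/7−15) + (36/7)·(15−3) + (-5)·(3−(71/7))) = ½·(-544/7 + 432/7 + 250/7) = 69/7, so the B-coordinate is 2/7.
[ABP] = ½·(16·(16−(71/7)) + (-1)·(71/7−3) + (36/7)·(3−16)) = ½·(656/7 − 50/7 − 468/7) = 69/7, so the C-coordinate is 2/7.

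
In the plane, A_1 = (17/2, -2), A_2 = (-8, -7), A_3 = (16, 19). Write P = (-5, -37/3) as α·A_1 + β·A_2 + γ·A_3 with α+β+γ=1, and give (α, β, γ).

Signed area of the reference triangle: [A_1A_2A_3] = ½·((17/2)·(-7−19) + (-8)·(19−(-2)) + 16·(-2−(-7))) = ½·(-221 − 168 + 80) = -309/2.
[PA_2A_3] = ½·((-5)·(-7−19) + (-8)·(19−(-37/3)) + 16·(-37/3−(-7))) = ½·(130 − 752/3 − 256/3) = -103, so the A_1-coordinate is (-103)/(-309/2) = 2/3.
[A_1PA_3] = ½·((17/2)·(-37/3−19) + (-5)·(19−(-2)) + 16·(-2−(-37/3))) = ½·(-799/3 − 105 + 496/3) = -103, so the A_2-coordinate is 2/3.
[A_1A_2P] = ½·((17/2)·(-7−(-37/3)) + (-8)·(-37/3−(-2)) + (-5)·(-2−(-7))) = ½·(136/3 + 248/3 − 25) = 103/2, so the A_3-coordinate is -1/3.

(2/3, 2/3, -1/3)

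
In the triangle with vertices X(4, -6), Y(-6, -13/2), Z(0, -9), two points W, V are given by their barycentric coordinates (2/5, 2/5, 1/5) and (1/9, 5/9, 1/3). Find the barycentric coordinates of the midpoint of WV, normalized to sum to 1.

Since both coordinate triples sum to 1, the midpoint's barycentrics are the componentwise average.
(2/5+1/9)/2 = 23/90; similarly 43/90 and 4/15.

(23/90, 43/90, 4/15)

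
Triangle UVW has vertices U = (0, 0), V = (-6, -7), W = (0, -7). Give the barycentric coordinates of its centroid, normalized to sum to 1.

The centroid is the average of the vertices, so each weight is 1/3.

(1/3, 1/3, 1/3)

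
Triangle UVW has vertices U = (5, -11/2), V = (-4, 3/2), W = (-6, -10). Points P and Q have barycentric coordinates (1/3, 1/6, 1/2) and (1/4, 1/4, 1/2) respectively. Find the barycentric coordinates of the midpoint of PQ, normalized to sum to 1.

Since both coordinate triples sum to 1, the midpoint's barycentrics are the componentwise average.
(1/3+1/4)/2 = 7/24; similarly 5/24 and 1/2.

(7/24, 5/24, 1/2)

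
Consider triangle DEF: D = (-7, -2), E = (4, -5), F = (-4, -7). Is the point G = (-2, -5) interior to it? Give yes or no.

Barycentric coordinates of G: (6/23, 8/23, 9/23).
The three coordinates are positive, positive, positive; a point is interior exactly when all three are positive.

yes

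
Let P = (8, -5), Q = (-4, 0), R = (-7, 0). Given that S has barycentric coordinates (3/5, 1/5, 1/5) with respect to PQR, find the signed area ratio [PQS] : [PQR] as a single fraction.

1/5

The signed ratio [PQS]/[PQR] equals the barycentric coordinate of S at vertex R, which is 1/5.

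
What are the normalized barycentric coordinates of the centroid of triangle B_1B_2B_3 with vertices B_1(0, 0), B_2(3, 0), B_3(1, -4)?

(1/3, 1/3, 1/3)

The centroid is the average of the vertices, so each weight is 1/3.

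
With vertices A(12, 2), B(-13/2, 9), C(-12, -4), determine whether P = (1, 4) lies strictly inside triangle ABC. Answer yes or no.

yes

Barycentric coordinates of P: (125/279, 38/93, 40/279).
The three coordinates are positive, positive, positive; a point is interior exactly when all three are positive.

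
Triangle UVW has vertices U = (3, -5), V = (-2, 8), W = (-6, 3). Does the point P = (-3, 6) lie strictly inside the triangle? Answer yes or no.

yes

Barycentric coordinates of P: (3/77, 51/77, 23/77).
The three coordinates are positive, positive, positive; a point is interior exactly when all three are positive.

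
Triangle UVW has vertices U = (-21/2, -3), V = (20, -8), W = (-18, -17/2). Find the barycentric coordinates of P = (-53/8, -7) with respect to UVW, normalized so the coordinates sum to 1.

(1/4, 1/4, 1/2)

Signed area of the reference triangle: [UVW] = ½·((-21/2)·(-8−(-17/2)) + 20·(-17/2−(-3)) + (-18)·(-3−(-8))) = ½·(-21/4 − 110 − 90) = -821/8.
[PVW] = ½·((-53/8)·(-8−(-17/2)) + 20·(-17/2−(-7)) + (-18)·(-7−(-8))) = ½·(-53/16 − 30 − 18) = -821/32, so the U-coordinate is (-821/32)/(-821/8) = 1/4.
[UPW] = ½·((-21/2)·(-7−(-17/2)) + (-53/8)·(-17/2−(-3)) + (-18)·(-3−(-7))) = ½·(-63/4 + 583/16 − 72) = -821/32, so the V-coordinate is 1/4.
[UVP] = ½·((-21/2)·(-8−(-7)) + 20·(-7−(-3)) + (-53/8)·(-3−(-8))) = ½·(21/2 − 80 − 265/8) = -821/16, so the W-coordinate is 1/2.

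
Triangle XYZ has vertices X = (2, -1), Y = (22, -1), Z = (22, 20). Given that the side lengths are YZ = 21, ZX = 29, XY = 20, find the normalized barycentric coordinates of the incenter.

The incenter has barycentric coordinates proportional to the opposite side lengths: (21 : 29 : 20).
Normalizing by 21+29+20 = 70 gives (3/10, 29/70, 2/7).

(3/10, 29/70, 2/7)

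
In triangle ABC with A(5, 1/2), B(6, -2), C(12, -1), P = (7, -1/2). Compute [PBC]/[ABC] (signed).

1/2

[ABC] = ½·(5·(-2−(-1)) + 6·(-1−(1/2)) + 12·(1/2−(-2))) = ½·(-5 − 9 + 30) = 8.
[PBC] = ½·(7·(-2−(-1)) + 6·(-1−(-1/2)) + 12·(-1/2−(-2))) = ½·(-7 − 3 + 18) = 4, so the ratio is 4/8 = 1/2.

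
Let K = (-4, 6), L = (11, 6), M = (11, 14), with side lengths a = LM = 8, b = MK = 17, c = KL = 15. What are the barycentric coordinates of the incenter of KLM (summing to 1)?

(1/5, 17/40, 3/8)

The incenter has barycentric coordinates proportional to the opposite side lengths: (8 : 17 : 15).
Normalizing by 8+17+15 = 40 gives (1/5, 17/40, 3/8).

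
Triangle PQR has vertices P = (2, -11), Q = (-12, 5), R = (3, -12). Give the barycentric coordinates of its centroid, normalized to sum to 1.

(1/3, 1/3, 1/3)

The centroid is the average of the vertices, so each weight is 1/3.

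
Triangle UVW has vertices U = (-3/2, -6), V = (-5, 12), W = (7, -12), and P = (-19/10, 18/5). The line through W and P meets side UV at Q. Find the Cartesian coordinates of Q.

Barycentric coordinates of P with respect to UVW: (1/5, 3/5, 1/5).
On side UV the W-coordinate is zero; dropping P's W-weight 1/5 and renormalizing the remaining 1/5 : 3/5 gives weights 1/4, 3/4 on U, V.
Q = (1/4)·(-3/2, -6) + (3/4)·(-5, 12) = (-33/8, 15/2).

(-33/8, 15/2)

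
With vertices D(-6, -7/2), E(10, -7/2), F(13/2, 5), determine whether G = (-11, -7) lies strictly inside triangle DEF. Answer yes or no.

Barycentric coordinates of G: (763/544, 5/544, -7/17).
The three coordinates are positive, positive, negative; a point is interior exactly when all three are positive.

no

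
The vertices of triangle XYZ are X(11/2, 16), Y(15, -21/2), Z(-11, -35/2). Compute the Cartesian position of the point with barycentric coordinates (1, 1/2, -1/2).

(37/2, 39/2)

W = 1·X + (1/2)·Y + (-1/2)·Z.
x-coordinate: 1·(11/2) + (1/2)·15 + (-1/2)·(-11) = 37/2.
y-coordinate: 1·16 + (1/2)·(-21/2) + (-1/2)·(-35/2) = 39/2.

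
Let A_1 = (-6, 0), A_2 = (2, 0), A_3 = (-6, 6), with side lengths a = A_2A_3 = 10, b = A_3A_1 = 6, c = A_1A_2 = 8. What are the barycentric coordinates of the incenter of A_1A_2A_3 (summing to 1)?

The incenter has barycentric coordinates proportional to the opposite side lengths: (10 : 6 : 8).
Normalizing by 10+6+8 = 24 gives (5/12, 1/4, 1/3).

(5/12, 1/4, 1/3)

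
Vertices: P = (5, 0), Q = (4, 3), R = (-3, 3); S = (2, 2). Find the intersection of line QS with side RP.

(1, 3/2)

Barycentric coordinates of S with respect to PQR: (1/3, 1/3, 1/3).
On side RP the Q-coordinate is zero; dropping S's Q-weight 1/3 and renormalizing the remaining 1/3 : 1/3 gives weights 1/2, 1/2 on R, P.
T = (1/2)·(-3, 3) + (1/2)·(5, 0) = (1, 3/2).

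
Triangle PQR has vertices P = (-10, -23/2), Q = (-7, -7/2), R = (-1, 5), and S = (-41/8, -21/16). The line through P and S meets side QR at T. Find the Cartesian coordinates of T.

(-31/7, 1/7)

Barycentric coordinates of S with respect to PQR: (1/8, 1/2, 3/8).
On side QR the P-coordinate is zero; dropping S's P-weight 1/8 and renormalizing the remaining 1/2 : 3/8 gives weights 4/7, 3/7 on Q, R.
T = (4/7)·(-7, -7/2) + (3/7)·(-1, 5) = (-31/7, 1/7).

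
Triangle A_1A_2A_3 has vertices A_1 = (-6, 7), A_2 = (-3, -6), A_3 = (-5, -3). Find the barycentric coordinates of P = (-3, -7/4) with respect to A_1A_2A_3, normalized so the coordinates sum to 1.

Signed area of the reference triangle: [A_1A_2A_3] = ½·((-6)·(-6−(-3)) + (-3)·(-3−7) + (-5)·(7−(-6))) = ½·(18 + 30 − 65) = -17/2.
[PA_2A_3] = ½·((-3)·(-6−(-3)) + (-3)·(-3−(-7/4)) + (-5)·(-7/4−(-6))) = ½·(9 + 15/4 − 85/4) = -17/4, so the A_1-coordinate is (-17/4)/(-17/2) = 1/2.
[A_1PA_3] = ½·((-6)·(-7/4−(-3)) + (-3)·(-3−7) + (-5)·(7−(-7/4))) = ½·(-15/2 + 30 − 175/4) = -85/8, so the A_2-coordinate is 5/4.
[A_1A_2P] = ½·((-6)·(-6−(-7/4)) + (-3)·(-7/4−7) + (-3)·(7−(-6))) = ½·(51/2 + 105/4 − 39) = 51/8, so the A_3-coordinate is -3/4.

(1/2, 5/4, -3/4)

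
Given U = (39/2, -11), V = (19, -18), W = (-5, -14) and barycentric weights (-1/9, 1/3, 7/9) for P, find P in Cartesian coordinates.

(5/18, -47/3)

P = (-1/9)·U + (1/3)·V + (7/9)·W.
x-coordinate: (-1/9)·(39/2) + (1/3)·19 + (7/9)·(-5) = 5/18.
y-coordinate: (-1/9)·(-11) + (1/3)·(-18) + (7/9)·(-14) = -47/3.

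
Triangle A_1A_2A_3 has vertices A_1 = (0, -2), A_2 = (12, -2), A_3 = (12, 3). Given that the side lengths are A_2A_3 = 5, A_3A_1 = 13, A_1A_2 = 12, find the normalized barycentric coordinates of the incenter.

The incenter has barycentric coordinates proportional to the opposite side lengths: (5 : 13 : 12).
Normalizing by 5+13+12 = 30 gives (1/6, 13/30, 2/5).

(1/6, 13/30, 2/5)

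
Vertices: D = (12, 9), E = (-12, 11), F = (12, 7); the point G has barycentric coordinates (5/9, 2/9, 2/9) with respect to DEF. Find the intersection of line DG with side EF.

Line DG meets EF where the D-coordinate vanishes; zeroing G's D-weight and renormalizing leaves E, F-weights 2/9 : 2/9 → (1/2, 1/2).
So H = (1/2)·E + (1/2)·F = (0, 9).

(0, 9)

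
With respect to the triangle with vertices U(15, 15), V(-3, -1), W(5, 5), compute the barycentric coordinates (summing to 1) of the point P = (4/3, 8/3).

Signed area of the reference triangle: [UVW] = ½·(15·(-1−5) + (-3)·(5−15) + 5·(15−(-1))) = ½·(-90 + 30 + 80) = 10.
[PVW] = ½·((4/3)·(-1−5) + (-3)·(5−(8/3)) + 5·(8/3−(-1))) = ½·(-8 − 7 + 55/3) = 5/3, so the U-coordinate is (5/3)/10 = 1/6.
[UPW] = ½·(15·(8/3−5) + (4/3)·(5−15) + 5·(15−(8/3))) = ½·(-35 − 40/3 + 185/3) = 20/3, so the V-coordinate is 2/3.
[UVP] = ½·(15·(-1−(8/3)) + (-3)·(8/3−15) + (4/3)·(15−(-1))) = ½·(-55 + 37 + 64/3) = 5/3, so the W-coordinate is 1/6.
Check: 1/6 + 2/3 + 1/6 = 1.

(1/6, 2/3, 1/6)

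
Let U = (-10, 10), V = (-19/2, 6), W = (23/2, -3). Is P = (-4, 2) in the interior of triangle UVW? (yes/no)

Barycentric coordinates of P: (-23/53, 188/159, 40/159).
The three coordinates are negative, positive, positive; a point is interior exactly when all three are positive.

no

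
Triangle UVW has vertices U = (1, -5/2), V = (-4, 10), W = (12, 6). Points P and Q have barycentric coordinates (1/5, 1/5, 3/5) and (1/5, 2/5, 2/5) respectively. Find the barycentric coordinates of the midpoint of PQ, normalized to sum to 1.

Since both coordinate triples sum to 1, the midpoint's barycentrics are the componentwise average.
(1/5+1/5)/2 = 1/5; similarly 3/10 and 1/2.

(1/5, 3/10, 1/2)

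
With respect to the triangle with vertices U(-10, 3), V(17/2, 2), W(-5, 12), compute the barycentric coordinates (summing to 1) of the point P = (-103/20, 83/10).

(3/10, 1/10, 3/5)

Signed area of the reference triangle: [UVW] = ½·((-10)·(2−12) + (17/2)·(12−3) + (-5)·(3−2)) = ½·(100 + 153/2 − 5) = 343/4.
[PVW] = ½·((-103/20)·(2−12) + (17/2)·(12−(83/10)) + (-5)·(83/10−2)) = ½·(103/2 + 629/20 − 63/2) = 1029/40, so the U-coordinate is (1029/40)/(343/4) = 3/10.
[UPW] = ½·((-10)·(83/10−12) + (-103/20)·(12−3) + (-5)·(3−(83/10))) = ½·(37 − 927/20 + 53/2) = 343/40, so the V-coordinate is 1/10.
[UVP] = ½·((-10)·(2−(83/10)) + (17/2)·(83/10−3) + (-103/20)·(3−2)) = ½·(63 + 901/20 − 103/20) = 1029/20, so the W-coordinate is 3/5.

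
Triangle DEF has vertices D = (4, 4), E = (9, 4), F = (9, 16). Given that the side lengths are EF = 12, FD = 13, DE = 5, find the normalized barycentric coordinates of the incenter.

(2/5, 13/30, 1/6)

The incenter has barycentric coordinates proportional to the opposite side lengths: (12 : 13 : 5).
Normalizing by 12+13+5 = 30 gives (2/5, 13/30, 1/6).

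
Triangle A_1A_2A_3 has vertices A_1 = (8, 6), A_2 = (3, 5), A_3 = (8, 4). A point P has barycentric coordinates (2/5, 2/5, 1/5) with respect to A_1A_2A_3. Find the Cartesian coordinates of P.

(6, 26/5)

P = (2/5)·A_1 + (2/5)·A_2 + (1/5)·A_3.
x-coordinate: (2/5)·8 + (2/5)·3 + (1/5)·8 = 6.
y-coordinate: (2/5)·6 + (2/5)·5 + (1/5)·4 = 26/5.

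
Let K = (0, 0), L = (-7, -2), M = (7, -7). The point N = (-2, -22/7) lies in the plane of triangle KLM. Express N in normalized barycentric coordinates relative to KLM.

(1/7, 4/7, 2/7)

Signed area of the reference triangle: [KLM] = ½·(0·(-2−(-7)) + (-7)·(-7−0) + 7·(0−(-2))) = ½·(0 + 49 + 14) = 63/2.
[NLM] = ½·((-2)·(-2−(-7)) + (-7)·(-7−(-22/7)) + 7·(-22/7−(-2))) = ½·(-10 + 27 − 8) = 9/2, so the K-coordinate is (9/2)/(63/2) = 1/7.
[KNM] = ½·(0·(-22/7−(-7)) + (-2)·(-7−0) + 7·(0−(-22/7))) = ½·(0 + 14 + 22) = 18, so the L-coordinate is 4/7.
[KLN] = ½·(0·(-2−(-22/7)) + (-7)·(-22/7−0) + (-2)·(0−(-2))) = ½·(0 + 22 − 4) = 9, so the M-coordinate is 2/7.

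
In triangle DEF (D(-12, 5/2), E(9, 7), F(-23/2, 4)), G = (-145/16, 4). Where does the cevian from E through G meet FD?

Barycentric coordinates of G with respect to DEF: (1/4, 1/8, 5/8).
On side FD the E-coordinate is zero; dropping G's E-weight 1/8 and renormalizing the remaining 5/8 : 1/4 gives weights 5/7, 2/7 on F, D.
H = (5/7)·(-23/2, 4) + (2/7)·(-12, 5/2) = (-163/14, 25/7).

(-163/14, 25/7)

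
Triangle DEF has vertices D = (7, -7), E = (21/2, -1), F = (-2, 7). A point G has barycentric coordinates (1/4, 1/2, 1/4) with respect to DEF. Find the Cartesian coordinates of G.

(13/2, -1/2)

G = (1/4)·D + (1/2)·E + (1/4)·F.
x-coordinate: (1/4)·7 + (1/2)·(21/2) + (1/4)·(-2) = 13/2.
y-coordinate: (1/4)·(-7) + (1/2)·(-1) + (1/4)·7 = -1/2.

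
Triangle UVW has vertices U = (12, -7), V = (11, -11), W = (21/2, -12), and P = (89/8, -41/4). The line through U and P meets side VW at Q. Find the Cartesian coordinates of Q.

Barycentric coordinates of P with respect to UVW: (1/4, 1/2, 1/4).
On side VW the U-coordinate is zero; dropping P's U-weight 1/4 and renormalizing the remaining 1/2 : 1/4 gives weights 2/3, 1/3 on V, W.
Q = (2/3)·(11, -11) + (1/3)·(21/2, -12) = (65/6, -34/3).

(65/6, -34/3)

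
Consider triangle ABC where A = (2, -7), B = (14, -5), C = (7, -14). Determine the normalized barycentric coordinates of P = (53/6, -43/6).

Signed area of the reference triangle: [ABC] = ½·(2·(-5−(-14)) + 14·(-14−(-7)) + 7·(-7−(-5))) = ½·(18 − 98 − 14) = -47.
[PBC] = ½·((53/6)·(-5−(-14)) + 14·(-14−(-43/6)) + 7·(-43/6−(-5))) = ½·(159/2 − 287/3 − 91/6) = -47/3, so the A-coordinate is (-47/3)/(-47) = 1/3.
[APC] = ½·(2·(-43/6−(-14)) + (53/6)·(-14−(-7)) + 7·(-7−(-43/6))) = ½·(41/3 − 371/6 + 7/6) = -47/2, so the B-coordinate is 1/2.
[ABP] = ½·(2·(-5−(-43/6)) + 14·(-43/6−(-7)) + (53/6)·(-7−(-5))) = ½·(13/3 − 7/3 − 53/3) = -47/6, so the C-coordinate is 1/6.
Check: 1/3 + 1/2 + 1/6 = 1.

(1/3, 1/2, 1/6)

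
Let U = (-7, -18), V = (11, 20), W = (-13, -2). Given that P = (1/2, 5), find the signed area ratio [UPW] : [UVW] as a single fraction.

[UVW] = ½·((-7)·(20−(-2)) + 11·(-2−(-18)) + (-13)·(-18−20)) = ½·(-154 + 176 + 494) = 258.
[UPW] = ½·((-7)·(5−(-2)) + (1/2)·(-2−(-18)) + (-13)·(-18−5)) = ½·(-49 + 8 + 299) = 129, so the ratio is 129/258 = 1/2.

1/2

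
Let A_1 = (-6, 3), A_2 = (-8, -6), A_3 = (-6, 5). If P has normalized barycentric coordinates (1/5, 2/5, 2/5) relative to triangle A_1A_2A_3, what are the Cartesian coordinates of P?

P = (1/5)·A_1 + (2/5)·A_2 + (2/5)·A_3.
x-coordinate: (1/5)·(-6) + (2/5)·(-8) + (2/5)·(-6) = -34/5.
y-coordinate: (1/5)·3 + (2/5)·(-6) + (2/5)·5 = 1/5.

(-34/5, 1/5)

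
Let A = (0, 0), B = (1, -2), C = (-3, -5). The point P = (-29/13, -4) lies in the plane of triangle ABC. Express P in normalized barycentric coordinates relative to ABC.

Signed area of the reference triangle: [ABC] = ½·(0·(-2−(-5)) + 1·(-5−0) + (-3)·(0−(-2))) = ½·(0 − 5 − 6) = -11/2.
[PBC] = ½·((-29/13)·(-2−(-5)) + 1·(-5−(-4)) + (-3)·(-4−(-2))) = ½·(-87/13 − 1 + 6) = -11/13, so the A-coordinate is (-11/13)/(-11/2) = 2/13.
[APC] = ½·(0·(-4−(-5)) + (-29/13)·(-5−0) + (-3)·(0−(-4))) = ½·(0 + 145/13 − 12) = -11/26, so the B-coordinate is 1/13.
[ABP] = ½·(0·(-2−(-4)) + 1·(-4−0) + (-29/13)·(0−(-2))) = ½·(0 − 4 − 58/13) = -55/13, so the C-coordinate is 10/13.

(2/13, 1/13, 10/13)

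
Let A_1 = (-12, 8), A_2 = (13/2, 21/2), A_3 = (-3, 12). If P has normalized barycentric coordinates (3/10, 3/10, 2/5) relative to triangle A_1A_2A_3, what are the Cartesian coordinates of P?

P = (3/10)·A_1 + (3/10)·A_2 + (2/5)·A_3.
x-coordinate: (3/10)·(-12) + (3/10)·(13/2) + (2/5)·(-3) = -57/20.
y-coordinate: (3/10)·8 + (3/10)·(21/2) + (2/5)·12 = 207/20.

(-57/20, 207/20)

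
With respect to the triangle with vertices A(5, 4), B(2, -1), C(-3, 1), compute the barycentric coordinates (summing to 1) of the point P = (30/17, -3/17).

(2/17, 13/17, 2/17)

Signed area of the reference triangle: [ABC] = ½·(5·(-1−1) + 2·(1−4) + (-3)·(4−(-1))) = ½·(-10 − 6 − 15) = -31/2.
[PBC] = ½·((30/17)·(-1−1) + 2·(1−(-3/17)) + (-3)·(-3/17−(-1))) = ½·(-60/17 + 40/17 − 42/17) = -31/17, so the A-coordinate is (-31/17)/(-31/2) = 2/17.
[APC] = ½·(5·(-3/17−1) + (30/17)·(1−4) + (-3)·(4−(-3/17))) = ½·(-100/17 − 90/17 − 213/17) = -403/34, so the B-coordinate is 13/17.
[ABP] = ½·(5·(-1−(-3/17)) + 2·(-3/17−4) + (30/17)·(4−(-1))) = ½·(-70/17 − 142/17 + 150/17) = -31/17, so the C-coordinate is 2/17.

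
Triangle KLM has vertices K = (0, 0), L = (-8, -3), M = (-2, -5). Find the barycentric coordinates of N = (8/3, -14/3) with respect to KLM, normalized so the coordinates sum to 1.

Signed area of the reference triangle: [KLM] = ½·(0·(-3−(-5)) + (-8)·(-5−0) + (-2)·(0−(-3))) = ½·(0 + 40 − 6) = 17.
[NLM] = ½·((8/3)·(-3−(-5)) + (-8)·(-5−(-14/3)) + (-2)·(-14/3−(-3))) = ½·(16/3 + 8/3 + 10/3) = 17/3, so the K-coordinate is (17/3)/17 = 1/3.
[KNM] = ½·(0·(-14/3−(-5)) + (8/3)·(-5−0) + (-2)·(0−(-14/3))) = ½·(0 − 40/3 − 28/3) = -34/3, so the L-coordinate is -2/3.
[KLN] = ½·(0·(-3−(-14/3)) + (-8)·(-14/3−0) + (8/3)·(0−(-3))) = ½·(0 + 112/3 + 8) = 68/3, so the M-coordinate is 4/3.
Check: 1/3 − 2/3 + 4/3 = 1.

(1/3, -2/3, 4/3)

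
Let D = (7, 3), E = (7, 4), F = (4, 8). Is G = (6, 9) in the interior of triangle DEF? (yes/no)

Barycentric coordinates of G: (-11/3, 13/3, 1/3).
The three coordinates are negative, positive, positive; a point is interior exactly when all three are positive.

no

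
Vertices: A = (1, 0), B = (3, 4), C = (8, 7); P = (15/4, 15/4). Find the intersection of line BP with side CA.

(9/2, 7/2)

Barycentric coordinates of P with respect to ABC: (1/4, 1/2, 1/4).
On side CA the B-coordinate is zero; dropping P's B-weight 1/2 and renormalizing the remaining 1/4 : 1/4 gives weights 1/2, 1/2 on C, A.
Q = (1/2)·(8, 7) + (1/2)·(1, 0) = (9/2, 7/2).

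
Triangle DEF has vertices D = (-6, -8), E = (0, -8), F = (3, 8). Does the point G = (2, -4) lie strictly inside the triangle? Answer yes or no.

Barycentric coordinates of G: (-5/24, 23/24, 1/4).
The three coordinates are negative, positive, positive; a point is interior exactly when all three are positive.

no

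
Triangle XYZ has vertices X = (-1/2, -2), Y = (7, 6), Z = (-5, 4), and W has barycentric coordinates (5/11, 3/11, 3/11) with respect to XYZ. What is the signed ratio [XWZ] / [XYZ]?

3/11

The signed ratio [XWZ]/[XYZ] equals the barycentric coordinate of W at vertex Y, which is 3/11.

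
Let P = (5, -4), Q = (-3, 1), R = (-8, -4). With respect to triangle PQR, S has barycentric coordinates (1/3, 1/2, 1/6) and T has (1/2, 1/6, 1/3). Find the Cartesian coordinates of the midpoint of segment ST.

Barycentric coordinates of the midpoint are the average: (5/12, 1/3, 1/4).
Converting: (5/12)·P + (1/3)·Q + (1/4)·R = (-11/12, -7/3).

(-11/12, -7/3)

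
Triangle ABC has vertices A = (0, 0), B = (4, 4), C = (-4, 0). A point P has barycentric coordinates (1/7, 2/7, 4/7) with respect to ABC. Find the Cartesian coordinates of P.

(-8/7, 8/7)

P = (1/7)·A + (2/7)·B + (4/7)·C.
x-coordinate: (1/7)·0 + (2/7)·4 + (4/7)·(-4) = -8/7.
y-coordinate: (1/7)·0 + (2/7)·4 + (4/7)·0 = 8/7.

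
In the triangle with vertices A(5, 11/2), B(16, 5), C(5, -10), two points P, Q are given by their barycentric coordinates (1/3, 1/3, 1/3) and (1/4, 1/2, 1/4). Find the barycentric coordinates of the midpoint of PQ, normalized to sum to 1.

Since both coordinate triples sum to 1, the midpoint's barycentrics are the componentwise average.
(1/3+1/4)/2 = 7/24; similarly 5/12 and 7/24.

(7/24, 5/12, 7/24)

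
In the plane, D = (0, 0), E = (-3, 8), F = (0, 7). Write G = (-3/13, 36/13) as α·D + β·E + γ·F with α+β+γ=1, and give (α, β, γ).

Signed area of the reference triangle: [DEF] = ½·(0·(8−7) + (-3)·(7−0) + 0·(0−8)) = ½·(0 − 21 + 0) = -21/2.
[GEF] = ½·((-3/13)·(8−7) + (-3)·(7−(36/13)) + 0·(36/13−8)) = ½·(-3/13 − 165/13 + 0) = -84/13, so the D-coordinate is (-84/13)/(-21/2) = 8/13.
[DGF] = ½·(0·(36/13−7) + (-3/13)·(7−0) + 0·(0−(36/13))) = ½·(0 − 21/13 + 0) = -21/26, so the E-coordinate is 1/13.
[DEG] = ½·(0·(8−(36/13)) + (-3)·(36/13−0) + (-3/13)·(0−8)) = ½·(0 − 108/13 + 24/13) = -42/13, so the F-coordinate is 4/13.
Check: 8/13 + 1/13 + 4/13 = 1.

(8/13, 1/13, 4/13)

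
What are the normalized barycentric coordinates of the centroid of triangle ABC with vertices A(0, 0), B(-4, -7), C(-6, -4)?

The centroid is the average of the vertices, so each weight is 1/3.

(1/3, 1/3, 1/3)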